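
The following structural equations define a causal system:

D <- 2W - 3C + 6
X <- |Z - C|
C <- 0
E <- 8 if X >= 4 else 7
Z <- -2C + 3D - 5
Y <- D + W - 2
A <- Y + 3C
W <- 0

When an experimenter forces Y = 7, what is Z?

The intervention breaks the incoming arrows to Y: Y <- D + W - 2 no longer applies, and Y = 7.
Since Z is not a descendant of the intervened variable, it is unaffected.
D = 2W - 3C + 6  [with W=0, C=0]  = 6
Z = -2C + 3D - 5  [with C=0, D=6]  = 13

13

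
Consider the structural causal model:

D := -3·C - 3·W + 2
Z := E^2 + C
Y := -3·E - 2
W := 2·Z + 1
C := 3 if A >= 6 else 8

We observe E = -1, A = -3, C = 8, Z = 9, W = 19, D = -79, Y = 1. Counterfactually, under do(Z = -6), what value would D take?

Under do(Z=-6), the mechanism Z := E^2 + C is discarded; Z is fixed at -6.
C = 3 if A >= 6 else 8  [with A=-3]  = 8
W = 2·Z + 1  [with Z=-6]  = -11
D = -3·C - 3·W + 2  [with C=8, W=-11]  = 11

11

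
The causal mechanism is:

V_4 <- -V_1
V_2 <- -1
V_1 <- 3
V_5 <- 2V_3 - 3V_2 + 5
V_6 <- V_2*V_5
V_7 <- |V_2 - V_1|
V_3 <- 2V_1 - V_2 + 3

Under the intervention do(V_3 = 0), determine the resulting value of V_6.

-8

The intervention breaks the incoming arrows to V_3: V_3 <- 2V_1 - V_2 + 3 no longer applies, and V_3 = 0.
V_5 = 2V_3 - 3V_2 + 5  [with V_3=0, V_2=-1]  = 8
V_6 = V_2*V_5  [with V_2=-1, V_5=8]  = -8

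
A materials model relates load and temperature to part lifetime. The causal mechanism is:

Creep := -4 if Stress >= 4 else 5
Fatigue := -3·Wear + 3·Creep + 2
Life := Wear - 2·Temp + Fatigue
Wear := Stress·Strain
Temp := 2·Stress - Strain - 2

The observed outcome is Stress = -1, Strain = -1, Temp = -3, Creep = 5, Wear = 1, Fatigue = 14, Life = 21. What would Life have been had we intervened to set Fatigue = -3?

4

Intervening sets Fatigue = -3 and removes its equation (Fatigue := -3·Wear + 3·Creep + 2).
Temp = 2·Stress - Strain - 2  [with Stress=-1, Strain=-1]  = -3
Wear = Stress·Strain  [with Stress=-1, Strain=-1]  = 1
Life = Wear - 2·Temp + Fatigue  [with Wear=1, Temp=-3, Fatigue=-3]  = 4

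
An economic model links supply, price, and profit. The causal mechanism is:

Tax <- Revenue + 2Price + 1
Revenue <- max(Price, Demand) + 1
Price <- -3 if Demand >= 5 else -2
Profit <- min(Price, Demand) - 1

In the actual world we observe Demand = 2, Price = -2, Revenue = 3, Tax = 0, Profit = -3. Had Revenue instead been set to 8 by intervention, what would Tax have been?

The intervention breaks the incoming arrows to Revenue: Revenue <- max(Price, Demand) + 1 no longer applies, and Revenue = 8.
Price = -3 if Demand >= 5 else -2  [with Demand=2]  = -2
Tax = Revenue + 2Price + 1  [with Revenue=8, Price=-2]  = 5

5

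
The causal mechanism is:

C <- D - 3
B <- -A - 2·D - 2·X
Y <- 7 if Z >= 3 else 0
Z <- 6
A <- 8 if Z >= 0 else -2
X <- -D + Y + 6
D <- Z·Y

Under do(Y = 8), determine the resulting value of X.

-34

Under do(Y=8), the mechanism Y <- 7 if Z >= 3 else 0 is discarded; Y is fixed at 8.
D = Z·Y  [with Z=6, Y=8]  = 48
X = -D + Y + 6  [with D=48, Y=8]  = -34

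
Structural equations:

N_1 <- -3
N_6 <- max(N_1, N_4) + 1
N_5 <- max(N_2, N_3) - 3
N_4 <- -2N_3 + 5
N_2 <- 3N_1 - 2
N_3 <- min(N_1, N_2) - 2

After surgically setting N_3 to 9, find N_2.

-11

Under do(N_3=9), the mechanism N_3 <- min(N_1, N_2) - 2 is discarded; N_3 is fixed at 9.
Since N_2 is not a descendant of the intervened variable, it is unaffected.
N_2 = 3N_1 - 2  [with N_1=-3]  = -11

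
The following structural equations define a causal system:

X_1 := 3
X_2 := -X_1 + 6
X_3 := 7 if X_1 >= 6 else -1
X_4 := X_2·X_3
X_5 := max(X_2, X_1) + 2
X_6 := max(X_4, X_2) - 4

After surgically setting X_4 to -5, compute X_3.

-1

Under do(X_4=-5), the mechanism X_4 := X_2·X_3 is discarded; X_4 is fixed at -5.
Since X_3 is not a descendant of the intervened variable, it is unaffected.
X_3 = 7 if X_1 >= 6 else -1  [with X_1=3]  = -1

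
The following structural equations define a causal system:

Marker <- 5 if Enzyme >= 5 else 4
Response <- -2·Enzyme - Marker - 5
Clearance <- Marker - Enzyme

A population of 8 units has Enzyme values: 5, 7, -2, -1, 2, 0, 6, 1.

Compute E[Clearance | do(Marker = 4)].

do(Marker=4) breaks Marker's dependence on Enzyme. With Marker=4 fixed, Clearance across the units is -1, -3, 6, 5, 2, 4, -2, 3, mean 1.75.

1.75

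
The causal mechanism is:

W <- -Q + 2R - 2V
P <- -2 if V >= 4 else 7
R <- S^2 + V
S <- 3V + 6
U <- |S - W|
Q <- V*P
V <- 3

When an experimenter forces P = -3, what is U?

The intervention breaks the incoming arrows to P: P <- -2 if V >= 4 else 7 no longer applies, and P = -3.
S = 3V + 6  [with V=3]  = 15
Q = V*P  [with V=3, P=-3]  = -9
R = S^2 + V  [with S=15, V=3]  = 228
W = -Q + 2R - 2V  [with Q=-9, R=228, V=3]  = 459
U = |S - W|  [with S=15, W=459]  = 444

444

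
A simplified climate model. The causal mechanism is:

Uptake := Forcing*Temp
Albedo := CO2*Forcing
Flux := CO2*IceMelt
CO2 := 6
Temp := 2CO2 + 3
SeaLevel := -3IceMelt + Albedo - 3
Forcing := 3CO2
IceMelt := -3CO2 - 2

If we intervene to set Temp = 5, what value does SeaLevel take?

The intervention breaks the incoming arrows to Temp: Temp := 2CO2 + 3 no longer applies, and Temp = 5.
No directed path runs from Temp to SeaLevel, so SeaLevel keeps its natural value.
Forcing = 3CO2  [with CO2=6]  = 18
IceMelt = -3CO2 - 2  [with CO2=6]  = -20
Albedo = CO2*Forcing  [with CO2=6, Forcing=18]  = 108
SeaLevel = -3IceMelt + Albedo - 3  [with IceMelt=-20, Albedo=108]  = 165

165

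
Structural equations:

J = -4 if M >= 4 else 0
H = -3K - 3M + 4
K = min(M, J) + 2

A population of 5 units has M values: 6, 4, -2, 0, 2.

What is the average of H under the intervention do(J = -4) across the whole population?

Under do(J=-4), J's equation is replaced by J=-4 for every unit. Per-unit H: -8, -2, 16, 10, 4. Mean = 4.

4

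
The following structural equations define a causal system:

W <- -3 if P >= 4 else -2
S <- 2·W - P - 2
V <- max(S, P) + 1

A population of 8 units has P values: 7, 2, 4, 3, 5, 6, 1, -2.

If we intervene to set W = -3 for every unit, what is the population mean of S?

do(W=-3) breaks W's dependence on P. With W=-3 fixed, S across the units is -15, -10, -12, -11, -13, -14, -9, -6, mean -11.25.

-11.25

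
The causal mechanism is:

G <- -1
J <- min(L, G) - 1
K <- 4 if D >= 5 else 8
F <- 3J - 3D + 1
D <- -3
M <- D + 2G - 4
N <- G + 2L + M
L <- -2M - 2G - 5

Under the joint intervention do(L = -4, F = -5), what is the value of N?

-18

Under do(L = -4, F = -5), each intervened variable's structural equation is replaced by its fixed value.
M = D + 2G - 4  [with D=-3, G=-1]  = -9
N = G + 2L + M  [with G=-1, L=-4, M=-9]  = -18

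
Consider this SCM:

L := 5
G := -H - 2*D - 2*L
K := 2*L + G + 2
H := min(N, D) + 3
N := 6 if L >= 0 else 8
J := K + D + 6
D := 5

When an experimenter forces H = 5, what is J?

The intervention breaks the incoming arrows to H: H := min(N, D) + 3 no longer applies, and H = 5.
G = -H - 2*D - 2*L  [with H=5, D=5, L=5]  = -25
K = 2*L + G + 2  [with L=5, G=-25]  = -13
J = K + D + 6  [with K=-13, D=5]  = -2

-2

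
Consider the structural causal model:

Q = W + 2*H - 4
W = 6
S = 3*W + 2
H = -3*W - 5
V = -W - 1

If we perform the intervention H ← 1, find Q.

4

The intervention breaks the incoming arrows to H: H = -3*W - 5 no longer applies, and H = 1.
Q = W + 2*H - 4  [with W=6, H=1]  = 4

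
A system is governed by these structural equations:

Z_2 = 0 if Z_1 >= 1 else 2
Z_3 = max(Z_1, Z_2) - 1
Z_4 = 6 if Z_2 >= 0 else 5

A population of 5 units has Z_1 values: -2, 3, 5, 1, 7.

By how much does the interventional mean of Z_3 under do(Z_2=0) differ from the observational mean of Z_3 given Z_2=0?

The intervention sets Z_2=0 in all 5 units regardless of Z_1. Recomputing Z_3 per unit gives -1, 2, 4, 0, 6; average 2.2.
E[Z_3|Z_2=0] averages over only the 4 units with Z_2=0 (Z_1 = 3, 5, 1, 7): Z_3 = 2, 4, 0, 6, mean 3.
Difference = 2.2 − 3 = -0.8.

-0.8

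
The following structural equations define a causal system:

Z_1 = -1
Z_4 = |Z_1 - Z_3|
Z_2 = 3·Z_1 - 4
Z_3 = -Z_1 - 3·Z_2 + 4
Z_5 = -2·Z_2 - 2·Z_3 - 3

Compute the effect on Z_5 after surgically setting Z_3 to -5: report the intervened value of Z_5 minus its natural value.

do(Z_3=-5) replaces the equation Z_3 = -Z_1 - 3·Z_2 + 4 with the constant Z_3 = -5.
Z_2 = 3·Z_1 - 4  [with Z_1=-1]  = -7
Z_5 = -2·Z_2 - 2·Z_3 - 3  [with Z_2=-7, Z_3=-5]  = 21
Without intervention: Z_2 = 3·Z_1 - 4  [with Z_1=-1]  = -7; Z_3 = -Z_1 - 3·Z_2 + 4  [with Z_1=-1, Z_2=-7]  = 26; Z_5 = -2·Z_2 - 2·Z_3 - 3  [with Z_2=-7, Z_3=26]  = -41.
Change = 21 − (-41) = 62.

62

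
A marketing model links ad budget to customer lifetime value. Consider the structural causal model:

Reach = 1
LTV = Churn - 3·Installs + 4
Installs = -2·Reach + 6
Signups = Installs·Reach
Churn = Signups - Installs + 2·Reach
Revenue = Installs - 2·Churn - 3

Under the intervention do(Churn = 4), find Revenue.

-7

Intervening sets Churn = 4 and removes its equation (Churn = Signups - Installs + 2·Reach).
Installs = -2·Reach + 6  [with Reach=1]  = 4
Revenue = Installs - 2·Churn - 3  [with Installs=4, Churn=4]  = -7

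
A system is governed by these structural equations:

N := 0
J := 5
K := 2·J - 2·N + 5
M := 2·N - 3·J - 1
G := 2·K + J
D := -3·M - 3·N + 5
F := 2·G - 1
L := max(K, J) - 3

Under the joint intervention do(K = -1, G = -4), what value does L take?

2

The joint intervention fixes K = -1, G = -4, removing each variable's own equation.
L = max(K, J) - 3  [with K=-1, J=5]  = 2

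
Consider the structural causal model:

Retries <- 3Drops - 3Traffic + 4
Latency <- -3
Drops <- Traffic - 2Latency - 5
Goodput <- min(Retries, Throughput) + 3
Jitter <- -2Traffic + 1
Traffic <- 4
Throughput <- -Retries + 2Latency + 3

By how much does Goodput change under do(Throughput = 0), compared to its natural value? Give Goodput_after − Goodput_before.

Intervening sets Throughput = 0 and removes its equation (Throughput <- -Retries + 2Latency + 3).
Drops = Traffic - 2Latency - 5  [with Traffic=4, Latency=-3]  = 5
Retries = 3Drops - 3Traffic + 4  [with Drops=5, Traffic=4]  = 7
Goodput = min(Retries, Throughput) + 3  [with Retries=7, Throughput=0]  = 3
Without intervention: Drops = Traffic - 2Latency - 5  [with Traffic=4, Latency=-3]  = 5; Retries = 3Drops - 3Traffic + 4  [with Drops=5, Traffic=4]  = 7; Throughput = -Retries + 2Latency + 3  [with Retries=7, Latency=-3]  = -10; Goodput = min(Retries, Throughput) + 3  [with Retries=7, Throughput=-10]  = -7.
Change = 3 − (-7) = 10.

10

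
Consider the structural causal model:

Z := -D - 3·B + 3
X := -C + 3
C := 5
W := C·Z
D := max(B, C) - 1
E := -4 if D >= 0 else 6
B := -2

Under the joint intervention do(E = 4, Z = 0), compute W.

0

Setting E = 4, Z = 0 by intervention discards those variables' equations.
W = C·Z  [with C=5, Z=0]  = 0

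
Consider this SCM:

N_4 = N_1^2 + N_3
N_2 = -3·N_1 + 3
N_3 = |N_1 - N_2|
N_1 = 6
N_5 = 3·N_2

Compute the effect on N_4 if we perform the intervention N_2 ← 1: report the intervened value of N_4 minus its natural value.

Under do(N_2=1), the mechanism N_2 = -3·N_1 + 3 is discarded; N_2 is fixed at 1.
N_3 = |N_1 - N_2|  [with N_1=6, N_2=1]  = 5
N_4 = N_1^2 + N_3  [with N_1=6, N_3=5]  = 41
Without intervention: N_2 = -3·N_1 + 3  [with N_1=6]  = -15; N_3 = |N_1 - N_2|  [with N_1=6, N_2=-15]  = 21; N_4 = N_1^2 + N_3  [with N_1=6, N_3=21]  = 57.
Change = 41 − 57 = -16.

-16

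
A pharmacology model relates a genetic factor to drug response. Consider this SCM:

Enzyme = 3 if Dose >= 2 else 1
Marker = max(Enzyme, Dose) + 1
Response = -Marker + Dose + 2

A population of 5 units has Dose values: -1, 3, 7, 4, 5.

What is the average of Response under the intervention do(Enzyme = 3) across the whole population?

0.2

Under do(Enzyme=3), Enzyme's equation is replaced by Enzyme=3 for every unit. Per-unit Response: -3, 1, 1, 1, 1. Mean = 0.2.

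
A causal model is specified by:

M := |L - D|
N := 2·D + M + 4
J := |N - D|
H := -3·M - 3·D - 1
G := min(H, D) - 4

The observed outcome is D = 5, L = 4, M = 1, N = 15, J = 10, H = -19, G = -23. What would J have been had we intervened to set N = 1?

4

Intervening sets N = 1 and removes its equation (N := 2·D + M + 4).
J = |N - D|  [with N=1, D=5]  = 4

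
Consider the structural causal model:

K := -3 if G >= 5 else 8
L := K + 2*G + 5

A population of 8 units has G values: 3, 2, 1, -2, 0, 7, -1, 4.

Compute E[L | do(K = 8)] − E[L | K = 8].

1.5

Every unit gets K=8 under the intervention. L values become 19, 17, 15, 9, 13, 27, 11, 21; E[L|do(K=8)] = 16.5.
E[L|K=8] averages over only the 7 units with K=8 (G = 3, 2, 1, -2, 0, -1, 4): L = 19, 17, 15, 9, 13, 11, 21, mean 15.
Difference = 16.5 − 15 = 1.5.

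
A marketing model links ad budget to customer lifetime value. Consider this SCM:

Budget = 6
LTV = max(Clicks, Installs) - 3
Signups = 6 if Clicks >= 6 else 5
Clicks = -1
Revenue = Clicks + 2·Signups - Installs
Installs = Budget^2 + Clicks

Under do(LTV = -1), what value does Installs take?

35

do(LTV=-1) replaces the equation LTV = max(Clicks, Installs) - 3 with the constant LTV = -1.
Installs is not downstream of the intervention, so its value is determined by the original equations.
Installs = Budget^2 + Clicks  [with Budget=6, Clicks=-1]  = 35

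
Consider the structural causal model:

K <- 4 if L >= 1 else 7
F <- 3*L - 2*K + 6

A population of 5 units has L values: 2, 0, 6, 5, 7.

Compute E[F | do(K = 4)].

10

The intervention sets K=4 in all 5 units regardless of L. Recomputing F per unit gives 4, -2, 16, 13, 19; average 10.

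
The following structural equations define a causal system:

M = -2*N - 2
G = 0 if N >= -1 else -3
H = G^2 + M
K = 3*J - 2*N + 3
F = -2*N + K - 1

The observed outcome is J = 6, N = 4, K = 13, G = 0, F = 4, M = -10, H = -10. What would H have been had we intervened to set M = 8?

8

Intervening sets M = 8 and removes its equation (M = -2*N - 2).
G = 0 if N >= -1 else -3  [with N=4]  = 0
H = G^2 + M  [with G=0, M=8]  = 8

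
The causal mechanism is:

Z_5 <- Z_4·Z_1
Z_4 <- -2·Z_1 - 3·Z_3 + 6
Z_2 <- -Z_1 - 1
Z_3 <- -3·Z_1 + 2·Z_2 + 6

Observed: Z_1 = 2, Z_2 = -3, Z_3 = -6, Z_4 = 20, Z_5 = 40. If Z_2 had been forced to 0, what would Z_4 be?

2

Under do(Z_2=0), the mechanism Z_2 <- -Z_1 - 1 is discarded; Z_2 is fixed at 0.
Z_3 = -3·Z_1 + 2·Z_2 + 6  [with Z_1=2, Z_2=0]  = 0
Z_4 = -2·Z_1 - 3·Z_3 + 6  [with Z_1=2, Z_3=0]  = 2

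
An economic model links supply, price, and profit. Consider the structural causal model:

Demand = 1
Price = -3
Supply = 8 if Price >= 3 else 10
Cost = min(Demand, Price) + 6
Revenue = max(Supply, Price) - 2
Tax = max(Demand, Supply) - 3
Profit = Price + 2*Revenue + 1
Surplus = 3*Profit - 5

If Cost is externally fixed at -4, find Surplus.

37

do(Cost=-4) replaces the equation Cost = min(Demand, Price) + 6 with the constant Cost = -4.
No directed path runs from Cost to Surplus, so Surplus keeps its natural value.
Supply = 8 if Price >= 3 else 10  [with Price=-3]  = 10
Revenue = max(Supply, Price) - 2  [with Supply=10, Price=-3]  = 8
Profit = Price + 2*Revenue + 1  [with Price=-3, Revenue=8]  = 14
Surplus = 3*Profit - 5  [with Profit=14]  = 37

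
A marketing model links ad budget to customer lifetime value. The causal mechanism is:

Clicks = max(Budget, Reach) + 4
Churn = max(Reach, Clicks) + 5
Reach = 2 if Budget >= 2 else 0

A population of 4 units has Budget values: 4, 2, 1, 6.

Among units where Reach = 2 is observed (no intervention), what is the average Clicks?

8

E[Clicks|Reach=2] averages over only the 3 units with Reach=2 (Budget = 4, 2, 6): Clicks = 8, 6, 10, mean 8.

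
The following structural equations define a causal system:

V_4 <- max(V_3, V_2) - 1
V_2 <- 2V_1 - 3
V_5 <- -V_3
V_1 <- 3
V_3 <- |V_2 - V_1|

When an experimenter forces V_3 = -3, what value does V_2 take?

3

Under do(V_3=-3), the mechanism V_3 <- |V_2 - V_1| is discarded; V_3 is fixed at -3.
Since V_2 is not a descendant of the intervened variable, it is unaffected.
V_2 = 2V_1 - 3  [with V_1=3]  = 3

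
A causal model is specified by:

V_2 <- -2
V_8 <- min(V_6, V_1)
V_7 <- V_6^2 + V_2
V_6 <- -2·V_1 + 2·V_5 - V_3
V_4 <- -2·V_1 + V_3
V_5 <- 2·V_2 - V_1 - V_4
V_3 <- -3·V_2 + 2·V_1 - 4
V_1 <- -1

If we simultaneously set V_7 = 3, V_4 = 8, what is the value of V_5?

-11

Under do(V_7 = 3, V_4 = 8), each intervened variable's structural equation is replaced by its fixed value.
V_5 = 2·V_2 - V_1 - V_4  [with V_2=-2, V_1=-1, V_4=8]  = -11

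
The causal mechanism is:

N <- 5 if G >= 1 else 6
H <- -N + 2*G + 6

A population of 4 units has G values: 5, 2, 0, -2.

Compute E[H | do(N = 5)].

3.5

Under do(N=5), N's equation is replaced by N=5 for every unit. Per-unit H: 11, 5, 1, -3. Mean = 3.5.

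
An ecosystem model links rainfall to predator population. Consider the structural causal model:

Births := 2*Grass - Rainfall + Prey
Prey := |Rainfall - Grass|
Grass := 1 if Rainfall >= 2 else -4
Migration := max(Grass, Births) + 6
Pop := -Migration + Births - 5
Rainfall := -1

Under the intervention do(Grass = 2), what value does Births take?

Under do(Grass=2), the mechanism Grass := 1 if Rainfall >= 2 else -4 is discarded; Grass is fixed at 2.
Prey = |Rainfall - Grass|  [with Rainfall=-1, Grass=2]  = 3
Births = 2*Grass - Rainfall + Prey  [with Grass=2, Rainfall=-1, Prey=3]  = 8

8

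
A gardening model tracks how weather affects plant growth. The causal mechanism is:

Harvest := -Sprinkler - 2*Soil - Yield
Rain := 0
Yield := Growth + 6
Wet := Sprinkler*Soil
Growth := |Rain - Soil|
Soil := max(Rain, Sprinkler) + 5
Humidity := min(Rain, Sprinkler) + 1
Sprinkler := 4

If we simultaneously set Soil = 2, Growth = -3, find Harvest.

The joint intervention fixes Soil = 2, Growth = -3, removing each variable's own equation.
Yield = Growth + 6  [with Growth=-3]  = 3
Harvest = -Sprinkler - 2*Soil - Yield  [with Sprinkler=4, Soil=2, Yield=3]  = -11

-11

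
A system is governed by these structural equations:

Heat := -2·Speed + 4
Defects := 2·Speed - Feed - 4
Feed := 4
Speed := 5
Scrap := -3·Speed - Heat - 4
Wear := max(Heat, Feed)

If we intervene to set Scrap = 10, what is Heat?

do(Scrap=10) replaces the equation Scrap := -3·Speed - Heat - 4 with the constant Scrap = 10.
Heat is not downstream of the intervention, so its value is determined by the original equations.
Heat = -2·Speed + 4  [with Speed=5]  = -6

-6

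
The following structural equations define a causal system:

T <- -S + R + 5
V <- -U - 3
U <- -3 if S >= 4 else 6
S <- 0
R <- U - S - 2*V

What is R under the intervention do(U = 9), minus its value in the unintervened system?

9

Under do(U=9), the mechanism U <- -3 if S >= 4 else 6 is discarded; U is fixed at 9.
V = -U - 3  [with U=9]  = -12
R = U - S - 2*V  [with U=9, S=0, V=-12]  = 33
Without intervention: U = -3 if S >= 4 else 6  [with S=0]  = 6; V = -U - 3  [with U=6]  = -9; R = U - S - 2*V  [with U=6, S=0, V=-9]  = 24.
Change = 33 − 24 = 9.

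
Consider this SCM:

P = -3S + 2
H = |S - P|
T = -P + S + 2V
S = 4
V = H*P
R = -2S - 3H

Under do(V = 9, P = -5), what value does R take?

The joint intervention fixes V = 9, P = -5, removing each variable's own equation.
H = |S - P|  [with S=4, P=-5]  = 9
R = -2S - 3H  [with S=4, H=9]  = -35

-35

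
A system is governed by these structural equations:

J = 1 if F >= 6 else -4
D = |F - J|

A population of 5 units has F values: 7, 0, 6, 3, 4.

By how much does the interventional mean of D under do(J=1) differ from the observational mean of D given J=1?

Under do(J=1), J's equation is replaced by J=1 for every unit. Per-unit D: 6, 1, 5, 2, 3. Mean = 3.4.
Conditioning on J=1 selects the 2 unit(s) with F ∈ {7, 6}. Their D values: 6, 5. Mean = 5.5.
Difference = 3.4 − 5.5 = -2.1.

-2.1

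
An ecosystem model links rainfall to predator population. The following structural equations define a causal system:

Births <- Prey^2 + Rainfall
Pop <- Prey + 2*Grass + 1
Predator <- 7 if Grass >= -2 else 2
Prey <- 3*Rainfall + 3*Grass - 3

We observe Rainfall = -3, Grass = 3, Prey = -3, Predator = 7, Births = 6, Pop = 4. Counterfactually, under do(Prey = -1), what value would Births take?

-2

do(Prey=-1) replaces the equation Prey <- 3*Rainfall + 3*Grass - 3 with the constant Prey = -1.
Births = Prey^2 + Rainfall  [with Prey=-1, Rainfall=-3]  = -2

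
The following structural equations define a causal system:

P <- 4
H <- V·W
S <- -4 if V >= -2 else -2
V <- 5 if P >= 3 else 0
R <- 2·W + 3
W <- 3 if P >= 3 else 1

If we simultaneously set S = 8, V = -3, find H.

The joint intervention fixes S = 8, V = -3, removing each variable's own equation.
W = 3 if P >= 3 else 1  [with P=4]  = 3
H = V·W  [with V=-3, W=3]  = -9

-9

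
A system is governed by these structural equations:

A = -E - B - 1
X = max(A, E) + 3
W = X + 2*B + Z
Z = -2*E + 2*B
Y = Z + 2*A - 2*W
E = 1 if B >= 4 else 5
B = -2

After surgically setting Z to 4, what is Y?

-20

The intervention breaks the incoming arrows to Z: Z = -2*E + 2*B no longer applies, and Z = 4.
E = 1 if B >= 4 else 5  [with B=-2]  = 5
A = -E - B - 1  [with E=5, B=-2]  = -4
X = max(A, E) + 3  [with A=-4, E=5]  = 8
W = X + 2*B + Z  [with X=8, B=-2, Z=4]  = 8
Y = Z + 2*A - 2*W  [with Z=4, A=-4, W=8]  = -20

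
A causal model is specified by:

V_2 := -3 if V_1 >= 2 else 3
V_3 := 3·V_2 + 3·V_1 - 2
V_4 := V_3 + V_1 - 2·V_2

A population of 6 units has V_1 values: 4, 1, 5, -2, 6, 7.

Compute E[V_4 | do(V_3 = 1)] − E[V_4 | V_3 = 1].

4.5

Every unit gets V_3=1 under the intervention. V_4 values become 11, -4, 12, -7, 13, 14; E[V_4|do(V_3=1)] = 6.5.
Conditioning on V_3=1 selects the 2 unit(s) with V_1 ∈ {4, -2}. Their V_4 values: 11, -7. Mean = 2.
Difference = 6.5 − 2 = 4.5.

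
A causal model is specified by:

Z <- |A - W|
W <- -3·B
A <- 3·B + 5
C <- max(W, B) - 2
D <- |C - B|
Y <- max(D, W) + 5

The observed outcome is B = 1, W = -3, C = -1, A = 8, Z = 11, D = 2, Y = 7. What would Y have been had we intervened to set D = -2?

3

Intervening sets D = -2 and removes its equation (D <- |C - B|).
W = -3·B  [with B=1]  = -3
Y = max(D, W) + 5  [with D=-2, W=-3]  = 3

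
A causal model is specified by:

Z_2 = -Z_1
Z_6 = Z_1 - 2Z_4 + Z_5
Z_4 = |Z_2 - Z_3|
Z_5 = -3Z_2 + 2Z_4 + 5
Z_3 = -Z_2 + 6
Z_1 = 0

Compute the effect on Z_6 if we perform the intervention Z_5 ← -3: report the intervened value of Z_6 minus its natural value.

-20

The intervention breaks the incoming arrows to Z_5: Z_5 = -3Z_2 + 2Z_4 + 5 no longer applies, and Z_5 = -3.
Z_2 = -Z_1  [with Z_1=0]  = 0
Z_3 = -Z_2 + 6  [with Z_2=0]  = 6
Z_4 = |Z_2 - Z_3|  [with Z_2=0, Z_3=6]  = 6
Z_6 = Z_1 - 2Z_4 + Z_5  [with Z_1=0, Z_4=6, Z_5=-3]  = -15
Without intervention: Z_2 = -Z_1  [with Z_1=0]  = 0; Z_3 = -Z_2 + 6  [with Z_2=0]  = 6; Z_4 = |Z_2 - Z_3|  [with Z_2=0, Z_3=6]  = 6; Z_5 = -3Z_2 + 2Z_4 + 5  [with Z_2=0, Z_4=6]  = 17; Z_6 = Z_1 - 2Z_4 + Z_5  [with Z_1=0, Z_4=6, Z_5=17]  = 5.
Change = -15 − 5 = -20.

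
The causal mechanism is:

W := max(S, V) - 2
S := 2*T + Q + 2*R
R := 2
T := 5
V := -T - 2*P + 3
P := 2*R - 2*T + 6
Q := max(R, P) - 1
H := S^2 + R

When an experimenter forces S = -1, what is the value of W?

-3

Intervening sets S = -1 and removes its equation (S := 2*T + Q + 2*R).
P = 2*R - 2*T + 6  [with R=2, T=5]  = 0
V = -T - 2*P + 3  [with T=5, P=0]  = -2
W = max(S, V) - 2  [with S=-1, V=-2]  = -3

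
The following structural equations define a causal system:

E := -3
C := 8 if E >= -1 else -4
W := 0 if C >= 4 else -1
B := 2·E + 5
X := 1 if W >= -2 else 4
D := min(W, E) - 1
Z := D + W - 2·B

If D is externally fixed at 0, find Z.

Intervening sets D = 0 and removes its equation (D := min(W, E) - 1).
C = 8 if E >= -1 else -4  [with E=-3]  = -4
W = 0 if C >= 4 else -1  [with C=-4]  = -1
B = 2·E + 5  [with E=-3]  = -1
Z = D + W - 2·B  [with D=0, W=-1, B=-1]  = 1

1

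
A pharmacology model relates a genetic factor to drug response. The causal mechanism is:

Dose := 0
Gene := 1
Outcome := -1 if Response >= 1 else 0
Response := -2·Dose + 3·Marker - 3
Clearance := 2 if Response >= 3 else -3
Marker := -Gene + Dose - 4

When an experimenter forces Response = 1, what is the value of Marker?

Under do(Response=1), the mechanism Response := -2·Dose + 3·Marker - 3 is discarded; Response is fixed at 1.
Since Marker is not a descendant of the intervened variable, it is unaffected.
Marker = -Gene + Dose - 4  [with Gene=1, Dose=0]  = -5

-5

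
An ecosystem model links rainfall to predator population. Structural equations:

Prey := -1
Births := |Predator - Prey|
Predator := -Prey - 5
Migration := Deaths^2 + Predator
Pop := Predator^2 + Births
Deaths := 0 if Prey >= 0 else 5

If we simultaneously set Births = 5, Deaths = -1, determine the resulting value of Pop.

21

Setting Births = 5, Deaths = -1 by intervention discards those variables' equations.
Predator = -Prey - 5  [with Prey=-1]  = -4
Pop = Predator^2 + Births  [with Predator=-4, Births=5]  = 21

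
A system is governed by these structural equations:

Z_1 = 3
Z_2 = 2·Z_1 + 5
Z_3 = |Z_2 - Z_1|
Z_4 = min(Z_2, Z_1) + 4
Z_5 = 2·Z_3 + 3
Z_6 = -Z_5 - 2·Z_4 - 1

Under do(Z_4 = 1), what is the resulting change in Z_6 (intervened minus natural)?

Under do(Z_4=1), the mechanism Z_4 = min(Z_2, Z_1) + 4 is discarded; Z_4 is fixed at 1.
Z_2 = 2·Z_1 + 5  [with Z_1=3]  = 11
Z_3 = |Z_2 - Z_1|  [with Z_2=11, Z_1=3]  = 8
Z_5 = 2·Z_3 + 3  [with Z_3=8]  = 19
Z_6 = -Z_5 - 2·Z_4 - 1  [with Z_5=19, Z_4=1]  = -22
Without intervention: Z_2 = 2·Z_1 + 5  [with Z_1=3]  = 11; Z_3 = |Z_2 - Z_1|  [with Z_2=11, Z_1=3]  = 8; Z_4 = min(Z_2, Z_1) + 4  [with Z_2=11, Z_1=3]  = 7; Z_5 = 2·Z_3 + 3  [with Z_3=8]  = 19; Z_6 = -Z_5 - 2·Z_4 - 1  [with Z_5=19, Z_4=7]  = -34.
Change = -22 − (-34) = 12.

12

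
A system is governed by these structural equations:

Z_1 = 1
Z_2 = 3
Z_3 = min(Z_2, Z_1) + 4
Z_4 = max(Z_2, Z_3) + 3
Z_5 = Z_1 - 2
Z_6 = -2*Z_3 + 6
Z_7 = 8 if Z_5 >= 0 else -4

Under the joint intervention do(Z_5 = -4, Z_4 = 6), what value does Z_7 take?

-4

Setting Z_5 = -4, Z_4 = 6 by intervention discards those variables' equations.
Z_7 = 8 if Z_5 >= 0 else -4  [with Z_5=-4]  = -4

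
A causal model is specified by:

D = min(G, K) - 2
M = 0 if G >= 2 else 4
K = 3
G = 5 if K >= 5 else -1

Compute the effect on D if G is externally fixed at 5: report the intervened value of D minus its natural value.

The intervention breaks the incoming arrows to G: G = 5 if K >= 5 else -1 no longer applies, and G = 5.
D = min(G, K) - 2  [with G=5, K=3]  = 1
Without intervention: G = 5 if K >= 5 else -1  [with K=3]  = -1; D = min(G, K) - 2  [with G=-1, K=3]  = -3.
Change = 1 − (-3) = 4.

4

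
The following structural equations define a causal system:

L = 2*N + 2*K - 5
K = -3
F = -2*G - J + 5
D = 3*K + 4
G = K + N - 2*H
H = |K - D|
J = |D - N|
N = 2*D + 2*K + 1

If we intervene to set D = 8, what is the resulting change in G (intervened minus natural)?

8

Under do(D=8), the mechanism D = 3*K + 4 is discarded; D is fixed at 8.
N = 2*D + 2*K + 1  [with D=8, K=-3]  = 11
H = |K - D|  [with K=-3, D=8]  = 11
G = K + N - 2*H  [with K=-3, N=11, H=11]  = -14
Without intervention: D = 3*K + 4  [with K=-3]  = -5; N = 2*D + 2*K + 1  [with D=-5, K=-3]  = -15; H = |K - D|  [with K=-3, D=-5]  = 2; G = K + N - 2*H  [with K=-3, N=-15, H=2]  = -22.
Change = -14 − (-22) = 8.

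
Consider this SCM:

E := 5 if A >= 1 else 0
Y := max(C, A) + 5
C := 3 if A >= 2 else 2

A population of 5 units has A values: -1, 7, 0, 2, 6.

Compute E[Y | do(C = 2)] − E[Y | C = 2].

do(C=2) breaks C's dependence on A. With C=2 fixed, Y across the units is 7, 12, 7, 7, 11, mean 8.8.
Observing C=2 restricts to units where C's equation naturally yields 2: A ∈ {-1, 0}. In that subpopulation Y = 7, 7, mean 7.
Difference = 8.8 − 7 = 1.8.

1.8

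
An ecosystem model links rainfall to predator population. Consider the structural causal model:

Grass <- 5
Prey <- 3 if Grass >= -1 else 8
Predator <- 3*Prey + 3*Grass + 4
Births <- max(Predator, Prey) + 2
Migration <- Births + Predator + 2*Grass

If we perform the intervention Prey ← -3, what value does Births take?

Under do(Prey=-3), the mechanism Prey <- 3 if Grass >= -1 else 8 is discarded; Prey is fixed at -3.
Predator = 3*Prey + 3*Grass + 4  [with Prey=-3, Grass=5]  = 10
Births = max(Predator, Prey) + 2  [with Predator=10, Prey=-3]  = 12

12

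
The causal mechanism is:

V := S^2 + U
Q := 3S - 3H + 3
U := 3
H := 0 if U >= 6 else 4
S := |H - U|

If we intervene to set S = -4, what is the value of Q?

The intervention breaks the incoming arrows to S: S := |H - U| no longer applies, and S = -4.
H = 0 if U >= 6 else 4  [with U=3]  = 4
Q = 3S - 3H + 3  [with S=-4, H=4]  = -21

-21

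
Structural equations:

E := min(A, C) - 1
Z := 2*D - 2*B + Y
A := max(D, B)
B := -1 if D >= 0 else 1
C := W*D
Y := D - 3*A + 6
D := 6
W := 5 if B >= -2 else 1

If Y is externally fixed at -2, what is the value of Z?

Intervening sets Y = -2 and removes its equation (Y := D - 3*A + 6).
B = -1 if D >= 0 else 1  [with D=6]  = -1
Z = 2*D - 2*B + Y  [with D=6, B=-1, Y=-2]  = 12

12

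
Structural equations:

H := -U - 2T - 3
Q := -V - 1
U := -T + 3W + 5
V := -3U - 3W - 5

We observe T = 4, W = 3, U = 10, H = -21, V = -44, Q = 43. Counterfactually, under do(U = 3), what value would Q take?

The intervention breaks the incoming arrows to U: U := -T + 3W + 5 no longer applies, and U = 3.
V = -3U - 3W - 5  [with U=3, W=3]  = -23
Q = -V - 1  [with V=-23]  = 22

22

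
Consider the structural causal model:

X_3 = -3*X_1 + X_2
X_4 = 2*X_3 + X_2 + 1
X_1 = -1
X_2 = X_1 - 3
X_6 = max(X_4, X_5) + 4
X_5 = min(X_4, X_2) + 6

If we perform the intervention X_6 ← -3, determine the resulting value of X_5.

do(X_6=-3) replaces the equation X_6 = max(X_4, X_5) + 4 with the constant X_6 = -3.
Since X_5 is not a descendant of the intervened variable, it is unaffected.
X_2 = X_1 - 3  [with X_1=-1]  = -4
X_3 = -3*X_1 + X_2  [with X_1=-1, X_2=-4]  = -1
X_4 = 2*X_3 + X_2 + 1  [with X_3=-1, X_2=-4]  = -5
X_5 = min(X_4, X_2) + 6  [with X_4=-5, X_2=-4]  = 1

1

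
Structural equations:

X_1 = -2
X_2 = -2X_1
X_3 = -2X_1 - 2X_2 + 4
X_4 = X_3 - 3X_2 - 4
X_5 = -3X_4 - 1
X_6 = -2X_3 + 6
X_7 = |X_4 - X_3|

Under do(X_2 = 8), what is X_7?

28

Under do(X_2=8), the mechanism X_2 = -2X_1 is discarded; X_2 is fixed at 8.
X_3 = -2X_1 - 2X_2 + 4  [with X_1=-2, X_2=8]  = -8
X_4 = X_3 - 3X_2 - 4  [with X_3=-8, X_2=8]  = -36
X_7 = |X_4 - X_3|  [with X_4=-36, X_3=-8]  = 28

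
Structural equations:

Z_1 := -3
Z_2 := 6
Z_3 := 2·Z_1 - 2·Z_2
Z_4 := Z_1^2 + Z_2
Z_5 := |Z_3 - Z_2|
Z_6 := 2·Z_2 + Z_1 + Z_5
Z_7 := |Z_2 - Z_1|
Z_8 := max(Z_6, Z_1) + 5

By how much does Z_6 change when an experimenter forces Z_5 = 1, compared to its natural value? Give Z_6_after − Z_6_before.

-23

The intervention breaks the incoming arrows to Z_5: Z_5 := |Z_3 - Z_2| no longer applies, and Z_5 = 1.
Z_6 = 2·Z_2 + Z_1 + Z_5  [with Z_2=6, Z_1=-3, Z_5=1]  = 10
Without intervention: Z_3 = 2·Z_1 - 2·Z_2  [with Z_1=-3, Z_2=6]  = -18; Z_5 = |Z_3 - Z_2|  [with Z_3=-18, Z_2=6]  = 24; Z_6 = 2·Z_2 + Z_1 + Z_5  [with Z_2=6, Z_1=-3, Z_5=24]  = 33.
Change = 10 − 33 = -23.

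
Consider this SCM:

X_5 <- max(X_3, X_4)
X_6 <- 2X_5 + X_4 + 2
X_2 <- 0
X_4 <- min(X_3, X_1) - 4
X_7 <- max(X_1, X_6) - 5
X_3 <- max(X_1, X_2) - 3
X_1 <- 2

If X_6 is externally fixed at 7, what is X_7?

2

Intervening sets X_6 = 7 and removes its equation (X_6 <- 2X_5 + X_4 + 2).
X_7 = max(X_1, X_6) - 5  [with X_1=2, X_6=7]  = 2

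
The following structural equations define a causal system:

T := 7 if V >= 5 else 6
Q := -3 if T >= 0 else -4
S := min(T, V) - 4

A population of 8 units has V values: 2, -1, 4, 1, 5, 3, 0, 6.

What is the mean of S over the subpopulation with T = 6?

E[S|T=6] averages over only the 6 units with T=6 (V = 2, -1, 4, 1, 3, 0): S = -2, -5, 0, -3, -1, -4, mean -2.5.

-2.5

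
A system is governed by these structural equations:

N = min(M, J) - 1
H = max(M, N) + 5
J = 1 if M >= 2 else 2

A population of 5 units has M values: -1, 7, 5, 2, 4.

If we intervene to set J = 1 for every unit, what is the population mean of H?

8.4

Every unit gets J=1 under the intervention. H values become 4, 12, 10, 7, 9; E[H|do(J=1)] = 8.4.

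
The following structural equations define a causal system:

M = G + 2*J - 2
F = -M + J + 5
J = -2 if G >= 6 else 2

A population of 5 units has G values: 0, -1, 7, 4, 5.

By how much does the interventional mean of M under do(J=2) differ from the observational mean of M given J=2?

1

Under do(J=2), J's equation is replaced by J=2 for every unit. Per-unit M: 2, 1, 9, 6, 7. Mean = 5.
Conditioning on J=2 selects the 4 unit(s) with G ∈ {0, -1, 4, 5}. Their M values: 2, 1, 6, 7. Mean = 4.
Difference = 5 − 4 = 1.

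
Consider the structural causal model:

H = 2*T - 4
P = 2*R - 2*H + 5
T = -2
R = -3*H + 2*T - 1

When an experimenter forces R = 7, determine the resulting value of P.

The intervention breaks the incoming arrows to R: R = -3*H + 2*T - 1 no longer applies, and R = 7.
H = 2*T - 4  [with T=-2]  = -8
P = 2*R - 2*H + 5  [with R=7, H=-8]  = 35

35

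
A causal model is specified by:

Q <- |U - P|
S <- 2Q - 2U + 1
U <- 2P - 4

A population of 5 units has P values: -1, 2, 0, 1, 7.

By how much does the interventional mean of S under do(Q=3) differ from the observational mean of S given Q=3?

8.8

Under do(Q=3), Q's equation is replaced by Q=3 for every unit. Per-unit S: 19, 7, 15, 11, -13. Mean = 7.8.
Conditioning on Q=3 selects the 2 unit(s) with P ∈ {1, 7}. Their S values: 11, -13. Mean = -1.
Difference = 7.8 − (-1) = 8.8.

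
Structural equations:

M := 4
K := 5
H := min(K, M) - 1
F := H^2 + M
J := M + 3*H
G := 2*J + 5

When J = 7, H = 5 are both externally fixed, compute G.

19

The joint intervention fixes J = 7, H = 5, removing each variable's own equation.
G = 2*J + 5  [with J=7]  = 19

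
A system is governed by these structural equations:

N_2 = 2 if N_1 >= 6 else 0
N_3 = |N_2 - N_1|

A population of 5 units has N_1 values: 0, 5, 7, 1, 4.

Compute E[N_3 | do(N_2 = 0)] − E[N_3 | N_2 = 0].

0.9

Under do(N_2=0), N_2's equation is replaced by N_2=0 for every unit. Per-unit N_3: 0, 5, 7, 1, 4. Mean = 3.4.
Observing N_2=0 restricts to units where N_2's equation naturally yields 0: N_1 ∈ {0, 5, 1, 4}. In that subpopulation N_3 = 0, 5, 1, 4, mean 2.5.
Difference = 3.4 − 2.5 = 0.9.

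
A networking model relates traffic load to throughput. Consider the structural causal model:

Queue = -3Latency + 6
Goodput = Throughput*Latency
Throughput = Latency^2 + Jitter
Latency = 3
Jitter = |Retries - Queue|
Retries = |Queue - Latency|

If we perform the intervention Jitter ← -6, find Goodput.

9

Under do(Jitter=-6), the mechanism Jitter = |Retries - Queue| is discarded; Jitter is fixed at -6.
Throughput = Latency^2 + Jitter  [with Latency=3, Jitter=-6]  = 3
Goodput = Throughput*Latency  [with Throughput=3, Latency=3]  = 9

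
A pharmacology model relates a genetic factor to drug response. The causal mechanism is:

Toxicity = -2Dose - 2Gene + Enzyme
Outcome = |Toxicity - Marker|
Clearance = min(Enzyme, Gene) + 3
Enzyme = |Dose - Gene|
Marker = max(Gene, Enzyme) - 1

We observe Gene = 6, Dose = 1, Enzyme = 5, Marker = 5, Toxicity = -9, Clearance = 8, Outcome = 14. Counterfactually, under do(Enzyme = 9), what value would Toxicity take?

do(Enzyme=9) replaces the equation Enzyme = |Dose - Gene| with the constant Enzyme = 9.
Toxicity = -2Dose - 2Gene + Enzyme  [with Dose=1, Gene=6, Enzyme=9]  = -5

-5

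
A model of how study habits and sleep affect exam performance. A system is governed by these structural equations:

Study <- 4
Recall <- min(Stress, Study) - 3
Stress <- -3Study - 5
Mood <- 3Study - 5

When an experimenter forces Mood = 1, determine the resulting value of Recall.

The intervention breaks the incoming arrows to Mood: Mood <- 3Study - 5 no longer applies, and Mood = 1.
Recall is not downstream of the intervention, so its value is determined by the original equations.
Stress = -3Study - 5  [with Study=4]  = -17
Recall = min(Stress, Study) - 3  [with Stress=-17, Study=4]  = -20

-20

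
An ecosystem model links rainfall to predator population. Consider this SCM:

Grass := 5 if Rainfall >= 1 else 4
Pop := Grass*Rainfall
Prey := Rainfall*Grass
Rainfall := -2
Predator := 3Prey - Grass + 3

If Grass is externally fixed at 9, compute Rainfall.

Under do(Grass=9), the mechanism Grass := 5 if Rainfall >= 1 else 4 is discarded; Grass is fixed at 9.
Rainfall is not downstream of the intervention, so its value is determined by the original equations.

-2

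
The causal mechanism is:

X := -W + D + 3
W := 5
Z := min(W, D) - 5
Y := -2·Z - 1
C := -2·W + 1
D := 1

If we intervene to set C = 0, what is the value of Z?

The intervention breaks the incoming arrows to C: C := -2·W + 1 no longer applies, and C = 0.
Z is not downstream of the intervention, so its value is determined by the original equations.
Z = min(W, D) - 5  [with W=5, D=1]  = -4

-4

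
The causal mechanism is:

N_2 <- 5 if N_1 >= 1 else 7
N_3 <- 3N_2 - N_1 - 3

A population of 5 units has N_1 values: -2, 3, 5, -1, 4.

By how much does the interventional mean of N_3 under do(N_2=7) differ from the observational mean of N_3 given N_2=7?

Every unit gets N_2=7 under the intervention. N_3 values become 20, 15, 13, 19, 14; E[N_3|do(N_2=7)] = 16.2.
Observing N_2=7 restricts to units where N_2's equation naturally yields 7: N_1 ∈ {-2, -1}. In that subpopulation N_3 = 20, 19, mean 19.5.
Difference = 16.2 − 19.5 = -3.3.

-3.3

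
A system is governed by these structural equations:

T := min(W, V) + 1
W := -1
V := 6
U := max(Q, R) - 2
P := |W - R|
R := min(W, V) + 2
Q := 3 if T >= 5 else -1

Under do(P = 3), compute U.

Under do(P=3), the mechanism P := |W - R| is discarded; P is fixed at 3.
Since U is not a descendant of the intervened variable, it is unaffected.
R = min(W, V) + 2  [with W=-1, V=6]  = 1
T = min(W, V) + 1  [with W=-1, V=6]  = 0
Q = 3 if T >= 5 else -1  [with T=0]  = -1
U = max(Q, R) - 2  [with Q=-1, R=1]  = -1

-1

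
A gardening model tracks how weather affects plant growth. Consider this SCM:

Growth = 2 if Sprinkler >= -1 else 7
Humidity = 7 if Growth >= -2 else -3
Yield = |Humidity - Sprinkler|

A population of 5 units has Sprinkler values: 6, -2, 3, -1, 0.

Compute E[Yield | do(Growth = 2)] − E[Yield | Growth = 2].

Under do(Growth=2), Growth's equation is replaced by Growth=2 for every unit. Per-unit Yield: 1, 9, 4, 8, 7. Mean = 5.8.
Observing Growth=2 restricts to units where Growth's equation naturally yields 2: Sprinkler ∈ {6, 3, -1, 0}. In that subpopulation Yield = 1, 4, 8, 7, mean 5.
Difference = 5.8 − 5 = 0.8.

0.8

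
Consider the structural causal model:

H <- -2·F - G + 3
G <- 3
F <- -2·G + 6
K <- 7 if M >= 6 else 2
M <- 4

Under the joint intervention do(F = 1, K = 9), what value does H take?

Setting F = 1, K = 9 by intervention discards those variables' equations.
H = -2·F - G + 3  [with F=1, G=3]  = -2

-2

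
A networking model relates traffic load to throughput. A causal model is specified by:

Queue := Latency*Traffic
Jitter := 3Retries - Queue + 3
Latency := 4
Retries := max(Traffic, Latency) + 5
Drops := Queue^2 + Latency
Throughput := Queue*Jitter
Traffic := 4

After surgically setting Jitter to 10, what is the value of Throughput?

160

Intervening sets Jitter = 10 and removes its equation (Jitter := 3Retries - Queue + 3).
Queue = Latency*Traffic  [with Latency=4, Traffic=4]  = 16
Throughput = Queue*Jitter  [with Queue=16, Jitter=10]  = 160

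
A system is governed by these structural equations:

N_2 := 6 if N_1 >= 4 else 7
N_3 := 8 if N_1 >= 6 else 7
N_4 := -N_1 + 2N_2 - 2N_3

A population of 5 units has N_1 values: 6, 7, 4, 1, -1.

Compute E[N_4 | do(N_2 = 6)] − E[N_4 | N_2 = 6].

Under do(N_2=6), N_2's equation is replaced by N_2=6 for every unit. Per-unit N_4: -10, -11, -6, -3, -1. Mean = -6.2.
Observing N_2=6 restricts to units where N_2's equation naturally yields 6: N_1 ∈ {6, 7, 4}. In that subpopulation N_4 = -10, -11, -6, mean -9.
Difference = -6.2 − (-9) = 2.8.

2.8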